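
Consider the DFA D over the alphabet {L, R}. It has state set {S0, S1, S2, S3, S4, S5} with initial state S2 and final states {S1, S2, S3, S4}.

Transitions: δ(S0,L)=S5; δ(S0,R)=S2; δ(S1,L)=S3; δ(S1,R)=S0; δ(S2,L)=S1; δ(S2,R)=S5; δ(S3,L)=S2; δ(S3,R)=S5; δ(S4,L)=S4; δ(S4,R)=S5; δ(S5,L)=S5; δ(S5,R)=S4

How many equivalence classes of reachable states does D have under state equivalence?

2

Initial partition by acceptance: {S1,S2,S3,S4} | {S0,S5}.
The partition is now stable with 2 blocks: {S1,S2,S3,S4} | {S0,S5}.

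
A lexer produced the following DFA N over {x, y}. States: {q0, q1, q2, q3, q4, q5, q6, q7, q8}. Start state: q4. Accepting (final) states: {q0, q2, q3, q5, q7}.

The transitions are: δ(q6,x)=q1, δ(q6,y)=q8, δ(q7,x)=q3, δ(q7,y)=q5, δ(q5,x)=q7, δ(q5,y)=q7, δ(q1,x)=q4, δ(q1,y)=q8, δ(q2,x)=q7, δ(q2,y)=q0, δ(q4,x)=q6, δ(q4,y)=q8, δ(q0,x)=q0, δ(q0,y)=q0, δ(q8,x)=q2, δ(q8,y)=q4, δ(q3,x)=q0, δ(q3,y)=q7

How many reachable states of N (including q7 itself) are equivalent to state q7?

All states are reachable from the start state.
Start with accepting vs non-accepting: {q0,q2,q3,q5,q7} | {q1,q4,q6,q8}.
Refine {q1,q4,q6,q8} on symbol x: members go to different blocks, giving {q1,q4,q6} and {q8}.
No further refinement is possible. Final partition (3 blocks): {q0,q2,q3,q5,q7} | {q1,q4,q6} | {q8}.
The equivalence class containing q7 is {q0,q2,q3,q5,q7}, of size 5.

5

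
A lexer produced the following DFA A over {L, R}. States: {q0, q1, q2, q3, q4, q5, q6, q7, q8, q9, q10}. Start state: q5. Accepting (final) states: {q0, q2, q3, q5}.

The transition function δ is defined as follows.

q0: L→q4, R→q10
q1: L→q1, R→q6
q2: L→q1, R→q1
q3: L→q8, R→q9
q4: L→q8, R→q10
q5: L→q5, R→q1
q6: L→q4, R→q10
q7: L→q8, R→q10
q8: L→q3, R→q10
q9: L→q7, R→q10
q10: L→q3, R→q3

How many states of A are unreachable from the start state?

No path from q5 leads to q0, q2; the other 9 states are all reachable.

2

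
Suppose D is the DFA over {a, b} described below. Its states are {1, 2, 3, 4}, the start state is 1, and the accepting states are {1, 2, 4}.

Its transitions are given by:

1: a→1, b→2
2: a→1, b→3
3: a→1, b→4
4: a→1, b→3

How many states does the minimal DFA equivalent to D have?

P0 = {1,2,4} | {3}.
Refine {1,2,4} on symbol b: members go to different blocks, giving {2,4} and {1}.
No further refinement is possible. Final partition (3 blocks): {2,4} | {3} | {1}.

3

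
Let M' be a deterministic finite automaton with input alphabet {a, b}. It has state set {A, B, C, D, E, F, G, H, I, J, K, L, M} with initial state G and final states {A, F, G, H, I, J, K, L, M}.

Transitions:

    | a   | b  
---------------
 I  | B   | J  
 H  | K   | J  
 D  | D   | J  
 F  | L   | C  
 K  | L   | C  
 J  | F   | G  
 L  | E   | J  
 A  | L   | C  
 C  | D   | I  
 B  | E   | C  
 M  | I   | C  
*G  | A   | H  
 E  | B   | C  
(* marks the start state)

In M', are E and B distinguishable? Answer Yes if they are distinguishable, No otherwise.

No

Reachable states from the start: {A,B,C,D,E,F,G,H,I,J,K,L}. Unreachable: {M} — drop them.
Start with accepting vs non-accepting: {A,F,G,H,I,J,K,L} | {B,C,D,E}.
Split {A,F,G,H,I,J,K,L} by δ(·,a) → {A,F,G,H,J,K} and {I,L}.
On input a, block {A,F,G,H,J,K} splits into {A,F,K} and {G,H,J}.
On input b, block {B,C,D,E} splits into {B,E} and {C} and {D}.
No further refinement is possible. Final partition (6 blocks): {A,F,K} | {B,E} | {I,L} | {G,H,J} | {C} | {D}.
E and B lie in the same block of the stable partition, so they are equivalent — no string distinguishes them.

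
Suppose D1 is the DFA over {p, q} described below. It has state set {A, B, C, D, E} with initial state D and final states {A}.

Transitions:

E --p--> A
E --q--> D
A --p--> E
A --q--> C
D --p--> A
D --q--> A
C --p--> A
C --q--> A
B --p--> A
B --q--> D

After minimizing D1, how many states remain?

3

States {B} cannot be reached from the start state, so discard them.
Initial partition by acceptance: {A} | {C,D,E}.
Split {C,D,E} by δ(·,q) → {C,D} and {E}.
Stable partition: {A} | {C,D} | {E} — 3 equivalence classes.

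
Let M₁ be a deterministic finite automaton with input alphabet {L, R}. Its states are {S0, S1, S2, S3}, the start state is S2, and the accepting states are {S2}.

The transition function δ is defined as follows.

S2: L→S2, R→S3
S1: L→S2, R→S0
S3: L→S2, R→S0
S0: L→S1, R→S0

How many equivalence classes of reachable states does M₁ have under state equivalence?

3

Start with accepting vs non-accepting: {S2} | {S0,S1,S3}.
On input L, block {S0,S1,S3} splits into {S1,S3} and {S0}.
Stable partition: {S2} | {S1,S3} | {S0} — 3 equivalence classes.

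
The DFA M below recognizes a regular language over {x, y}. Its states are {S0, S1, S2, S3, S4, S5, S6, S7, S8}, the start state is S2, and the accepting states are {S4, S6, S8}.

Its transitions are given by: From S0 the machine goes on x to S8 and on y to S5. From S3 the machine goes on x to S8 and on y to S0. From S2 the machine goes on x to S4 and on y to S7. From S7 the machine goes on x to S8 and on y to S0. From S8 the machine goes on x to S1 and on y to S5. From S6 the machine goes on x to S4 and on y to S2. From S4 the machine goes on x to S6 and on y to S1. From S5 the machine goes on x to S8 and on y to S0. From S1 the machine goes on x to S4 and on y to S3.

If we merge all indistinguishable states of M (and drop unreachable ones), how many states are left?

Start with accepting vs non-accepting: {S4,S6,S8} | {S0,S1,S2,S3,S5,S7}.
Split {S4,S6,S8} by δ(·,x) → {S4,S6} and {S8}.
On input x, block {S0,S1,S2,S3,S5,S7} splits into {S0,S3,S5,S7} and {S1,S2}.
The partition is now stable with 4 blocks: {S4,S6} | {S0,S3,S5,S7} | {S8} | {S1,S2}.

4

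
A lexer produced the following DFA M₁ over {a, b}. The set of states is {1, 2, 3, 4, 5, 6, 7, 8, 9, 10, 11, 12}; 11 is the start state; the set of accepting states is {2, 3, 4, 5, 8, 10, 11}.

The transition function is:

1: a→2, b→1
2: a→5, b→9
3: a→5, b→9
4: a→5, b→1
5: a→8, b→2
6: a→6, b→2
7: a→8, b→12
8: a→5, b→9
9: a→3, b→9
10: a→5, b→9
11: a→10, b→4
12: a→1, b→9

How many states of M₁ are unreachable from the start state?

3

Starting at 11 and following transitions, the reachable set is {1, 2, 3, 4, 5, 8, 9, 10, 11}. That leaves 6, 7, 12 unreachable — 3 in total.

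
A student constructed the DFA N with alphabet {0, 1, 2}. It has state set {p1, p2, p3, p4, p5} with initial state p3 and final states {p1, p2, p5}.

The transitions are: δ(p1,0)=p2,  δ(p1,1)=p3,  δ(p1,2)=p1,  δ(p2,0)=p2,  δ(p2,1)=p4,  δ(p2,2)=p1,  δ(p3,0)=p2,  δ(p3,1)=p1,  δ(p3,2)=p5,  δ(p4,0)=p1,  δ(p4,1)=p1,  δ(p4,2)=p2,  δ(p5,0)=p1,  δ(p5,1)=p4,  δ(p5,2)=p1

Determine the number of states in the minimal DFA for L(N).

All states are reachable from the start state.
P0 = {p1,p2,p5} | {p3,p4}.
No further refinement is possible. Final partition (2 blocks): {p1,p2,p5} | {p3,p4}.

2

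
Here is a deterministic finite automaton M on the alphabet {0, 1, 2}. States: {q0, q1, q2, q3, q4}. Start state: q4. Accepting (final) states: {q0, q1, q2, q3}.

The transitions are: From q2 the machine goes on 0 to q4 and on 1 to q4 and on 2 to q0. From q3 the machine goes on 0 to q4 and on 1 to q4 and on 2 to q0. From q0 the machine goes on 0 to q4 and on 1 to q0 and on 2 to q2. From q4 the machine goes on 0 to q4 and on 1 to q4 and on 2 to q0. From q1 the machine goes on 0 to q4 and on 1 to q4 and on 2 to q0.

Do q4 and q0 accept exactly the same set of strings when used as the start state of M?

No

First remove the unreachable states {q1,q3}; 3 states remain.
Start with accepting vs non-accepting: {q0,q2} | {q4}.
Split {q0,q2} by δ(·,1) → {q0} and {q2}.
The partition is now stable with 3 blocks: {q0} | {q4} | {q2}.
q4 and q0 end up in different blocks, so they are distinguishable. For instance, the string 'ε' is accepted from only q0.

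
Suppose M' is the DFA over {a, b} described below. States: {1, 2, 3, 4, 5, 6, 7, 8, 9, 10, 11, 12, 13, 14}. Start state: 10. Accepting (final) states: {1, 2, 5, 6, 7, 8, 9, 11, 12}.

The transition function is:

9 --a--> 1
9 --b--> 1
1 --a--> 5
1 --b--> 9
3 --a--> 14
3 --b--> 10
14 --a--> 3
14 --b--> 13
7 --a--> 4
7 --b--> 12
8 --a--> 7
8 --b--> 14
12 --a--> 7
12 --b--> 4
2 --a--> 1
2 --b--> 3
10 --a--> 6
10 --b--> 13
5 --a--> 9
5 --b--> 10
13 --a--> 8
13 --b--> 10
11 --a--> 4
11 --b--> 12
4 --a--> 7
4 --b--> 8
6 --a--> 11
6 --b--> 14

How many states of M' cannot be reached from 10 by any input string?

No path from 10 leads to 1, 2, 5, 9; the other 10 states are all reachable.

4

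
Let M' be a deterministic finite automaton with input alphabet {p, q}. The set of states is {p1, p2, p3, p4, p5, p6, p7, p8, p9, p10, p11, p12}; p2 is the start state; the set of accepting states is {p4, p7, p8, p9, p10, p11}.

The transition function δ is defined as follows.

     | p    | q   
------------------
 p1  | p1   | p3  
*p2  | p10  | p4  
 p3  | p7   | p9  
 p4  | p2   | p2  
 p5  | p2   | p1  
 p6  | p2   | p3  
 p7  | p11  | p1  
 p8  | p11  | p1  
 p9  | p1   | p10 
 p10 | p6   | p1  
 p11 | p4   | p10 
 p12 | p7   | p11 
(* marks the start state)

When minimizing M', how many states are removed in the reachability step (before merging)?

3

No path from p2 leads to p5, p8, p12; the other 9 states are all reachable.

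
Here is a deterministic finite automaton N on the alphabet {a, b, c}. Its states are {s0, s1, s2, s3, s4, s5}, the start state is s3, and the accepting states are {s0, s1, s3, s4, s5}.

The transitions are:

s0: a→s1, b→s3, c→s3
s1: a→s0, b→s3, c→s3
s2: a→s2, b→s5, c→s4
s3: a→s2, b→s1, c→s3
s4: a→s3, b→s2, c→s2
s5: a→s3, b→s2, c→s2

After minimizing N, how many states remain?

4

Start with accepting vs non-accepting: {s0,s1,s3,s4,s5} | {s2}.
Refine {s0,s1,s3,s4,s5} on symbol a: members go to different blocks, giving {s0,s1,s4,s5} and {s3}.
Split {s0,s1,s4,s5} by δ(·,a) → {s0,s1} and {s4,s5}.
Stable partition: {s0,s1} | {s2} | {s3} | {s4,s5} — 4 equivalence classes.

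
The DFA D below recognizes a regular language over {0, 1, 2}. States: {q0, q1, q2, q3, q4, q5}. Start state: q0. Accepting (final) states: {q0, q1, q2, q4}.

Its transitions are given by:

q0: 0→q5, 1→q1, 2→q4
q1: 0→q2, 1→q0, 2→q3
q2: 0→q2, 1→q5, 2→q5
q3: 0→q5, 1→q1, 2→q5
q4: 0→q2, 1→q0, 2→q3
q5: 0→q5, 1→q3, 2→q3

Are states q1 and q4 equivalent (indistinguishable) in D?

Yes

Every state is reachable, so we keep all 6.
P0 = {q0,q1,q2,q4} | {q3,q5}.
Split {q0,q1,q2,q4} by δ(·,0) → {q1,q2,q4} and {q0}.
On input 1, block {q1,q2,q4} splits into {q1,q4} and {q2}.
Refine {q3,q5} on symbol 1: members go to different blocks, giving {q3} and {q5}.
Stable partition: {q1,q4} | {q3} | {q0} | {q2} | {q5} — 5 equivalence classes.
q1 and q4 lie in the same block of the stable partition, so they are equivalent — no string distinguishes them.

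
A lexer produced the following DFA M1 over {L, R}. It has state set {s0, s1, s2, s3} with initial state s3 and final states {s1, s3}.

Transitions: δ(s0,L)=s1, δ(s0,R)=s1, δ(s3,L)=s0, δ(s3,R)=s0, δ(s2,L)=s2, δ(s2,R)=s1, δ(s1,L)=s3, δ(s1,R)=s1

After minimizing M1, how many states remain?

3

States {s2} cannot be reached from the start state, so discard them.
P0 = {s1,s3} | {s0}.
On input L, block {s1,s3} splits into {s1} and {s3}.
The partition is now stable with 3 blocks: {s1} | {s0} | {s3}.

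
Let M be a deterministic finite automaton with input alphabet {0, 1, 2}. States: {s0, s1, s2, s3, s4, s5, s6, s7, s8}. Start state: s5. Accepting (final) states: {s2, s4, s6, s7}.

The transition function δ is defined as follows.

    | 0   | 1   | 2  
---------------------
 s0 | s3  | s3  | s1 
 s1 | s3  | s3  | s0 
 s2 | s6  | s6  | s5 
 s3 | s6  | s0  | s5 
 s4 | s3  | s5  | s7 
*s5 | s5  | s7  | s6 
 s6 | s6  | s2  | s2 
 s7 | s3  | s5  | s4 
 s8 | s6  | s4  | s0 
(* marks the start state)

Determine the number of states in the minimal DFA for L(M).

6

Reachable states from the start: {s0,s1,s2,s3,s4,s5,s6,s7}. Unreachable: {s8} — drop them.
P0 = {s2,s4,s6,s7} | {s0,s1,s3,s5}.
Split {s2,s4,s6,s7} by δ(·,0) → {s2,s6} and {s4,s7}.
Refine {s2,s6} on symbol 2: members go to different blocks, giving {s2} and {s6}.
Split {s0,s1,s3,s5} by δ(·,0) → {s0,s1,s5} and {s3}.
Refine {s0,s1,s5} on symbol 0: members go to different blocks, giving {s0,s1} and {s5}.
The partition is now stable with 6 blocks: {s2} | {s0,s1} | {s4,s7} | {s6} | {s3} | {s5}.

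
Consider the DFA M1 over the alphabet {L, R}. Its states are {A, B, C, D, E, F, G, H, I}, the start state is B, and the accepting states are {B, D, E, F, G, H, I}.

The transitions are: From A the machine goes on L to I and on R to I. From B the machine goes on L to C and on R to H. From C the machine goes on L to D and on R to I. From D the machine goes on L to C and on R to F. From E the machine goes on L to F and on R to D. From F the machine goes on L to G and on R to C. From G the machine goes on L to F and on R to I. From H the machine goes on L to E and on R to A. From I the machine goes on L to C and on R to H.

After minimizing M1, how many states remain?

4

Every state is reachable, so we keep all 9.
Initial partition by acceptance: {B,D,E,F,G,H,I} | {A,C}.
On input L, block {B,D,E,F,G,H,I} splits into {E,F,G,H} and {B,D,I}.
On input R, block {E,F,G,H} splits into {E,G} and {F,H}.
The partition is now stable with 4 blocks: {E,G} | {A,C} | {B,D,I} | {F,H}.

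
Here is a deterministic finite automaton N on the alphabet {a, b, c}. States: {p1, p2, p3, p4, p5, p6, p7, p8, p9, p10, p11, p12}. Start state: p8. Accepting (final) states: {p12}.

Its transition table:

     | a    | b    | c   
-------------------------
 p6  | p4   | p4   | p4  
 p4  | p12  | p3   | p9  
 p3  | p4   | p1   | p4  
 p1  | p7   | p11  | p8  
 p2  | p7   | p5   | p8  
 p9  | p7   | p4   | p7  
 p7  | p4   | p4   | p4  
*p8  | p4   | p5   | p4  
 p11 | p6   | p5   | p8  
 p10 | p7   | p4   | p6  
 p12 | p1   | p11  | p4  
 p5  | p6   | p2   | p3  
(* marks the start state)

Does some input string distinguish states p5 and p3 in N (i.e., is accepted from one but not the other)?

First remove the unreachable states {p10}; 11 states remain.
P0 = {p12} | {p1,p2,p3,p4,p5,p6,p7,p8,p9,p11}.
Refine {p1,p2,p3,p4,p5,p6,p7,p8,p9,p11} on symbol a: members go to different blocks, giving {p1,p2,p3,p5,p6,p7,p8,p9,p11} and {p4}.
Split {p1,p2,p3,p5,p6,p7,p8,p9,p11} by δ(·,a) → {p1,p2,p5,p9,p11} and {p3,p6,p7,p8}.
Split {p1,p2,p5,p9,p11} by δ(·,b) → {p1,p2,p5,p11} and {p9}.
Split {p3,p6,p7,p8} by δ(·,b) → {p3,p8} and {p6,p7}.
No further refinement is possible. Final partition (6 blocks): {p12} | {p1,p2,p5,p11} | {p4} | {p3,p8} | {p9} | {p6,p7}.
p5 and p3 end up in different blocks, so they are distinguishable. For instance, the string 'aa' is accepted from only p3.

Yes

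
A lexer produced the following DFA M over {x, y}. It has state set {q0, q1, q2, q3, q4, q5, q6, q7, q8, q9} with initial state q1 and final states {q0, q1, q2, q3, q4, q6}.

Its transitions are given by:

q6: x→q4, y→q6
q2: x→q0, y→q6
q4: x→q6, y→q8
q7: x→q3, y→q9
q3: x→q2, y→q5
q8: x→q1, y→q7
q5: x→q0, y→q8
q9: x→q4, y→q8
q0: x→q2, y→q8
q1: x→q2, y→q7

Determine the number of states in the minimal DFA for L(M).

All states are reachable from the start state.
Start with accepting vs non-accepting: {q0,q1,q2,q3,q4,q6} | {q5,q7,q8,q9}.
Split {q0,q1,q2,q3,q4,q6} by δ(·,y) → {q0,q1,q3,q4} and {q2,q6}.
Stable partition: {q0,q1,q3,q4} | {q5,q7,q8,q9} | {q2,q6} — 3 equivalence classes.

3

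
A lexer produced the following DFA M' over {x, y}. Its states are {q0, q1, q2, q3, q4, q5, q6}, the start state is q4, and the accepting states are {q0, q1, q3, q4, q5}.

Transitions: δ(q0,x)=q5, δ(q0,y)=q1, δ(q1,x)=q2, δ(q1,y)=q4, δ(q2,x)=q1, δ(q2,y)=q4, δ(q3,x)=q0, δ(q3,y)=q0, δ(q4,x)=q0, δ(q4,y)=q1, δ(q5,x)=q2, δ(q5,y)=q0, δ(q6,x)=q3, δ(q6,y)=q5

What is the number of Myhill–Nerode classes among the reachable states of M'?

First remove the unreachable states {q3,q6}; 5 states remain.
Initial partition by acceptance: {q0,q1,q4,q5} | {q2}.
On input x, block {q0,q1,q4,q5} splits into {q0,q4} and {q1,q5}.
Split {q0,q4} by δ(·,x) → {q0} and {q4}.
On input y, block {q1,q5} splits into {q1} and {q5}.
Stable partition: {q0} | {q2} | {q1} | {q4} | {q5} — 5 equivalence classes.

5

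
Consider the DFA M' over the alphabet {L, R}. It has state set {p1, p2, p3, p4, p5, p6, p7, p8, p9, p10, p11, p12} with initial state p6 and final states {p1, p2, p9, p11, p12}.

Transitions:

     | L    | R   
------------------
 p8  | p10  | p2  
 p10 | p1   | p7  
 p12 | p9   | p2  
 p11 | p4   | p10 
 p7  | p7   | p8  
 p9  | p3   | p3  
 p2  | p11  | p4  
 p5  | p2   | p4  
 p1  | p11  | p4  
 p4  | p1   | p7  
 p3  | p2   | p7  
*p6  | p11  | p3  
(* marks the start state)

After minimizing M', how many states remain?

First remove the unreachable states {p5,p9,p12}; 9 states remain.
P0 = {p1,p2,p11} | {p3,p4,p6,p7,p8,p10}.
On input L, block {p1,p2,p11} splits into {p1,p2} and {p11}.
On input L, block {p3,p4,p6,p7,p8,p10} splits into {p3,p4,p10} and {p7,p8} and {p6}.
Split {p7,p8} by δ(·,L) → {p7} and {p8}.
The partition is now stable with 6 blocks: {p1,p2} | {p3,p4,p10} | {p11} | {p7} | {p6} | {p8}.

6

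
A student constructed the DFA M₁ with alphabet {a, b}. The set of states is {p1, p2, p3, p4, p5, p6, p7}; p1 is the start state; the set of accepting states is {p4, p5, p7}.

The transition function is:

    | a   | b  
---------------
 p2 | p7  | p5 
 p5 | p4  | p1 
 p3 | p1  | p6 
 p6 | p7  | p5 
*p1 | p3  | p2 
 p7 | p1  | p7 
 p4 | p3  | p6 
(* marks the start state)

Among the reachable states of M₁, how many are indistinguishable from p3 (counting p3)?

2

Start with accepting vs non-accepting: {p4,p5,p7} | {p1,p2,p3,p6}.
On input a, block {p4,p5,p7} splits into {p4,p7} and {p5}.
On input b, block {p4,p7} splits into {p4} and {p7}.
Split {p1,p2,p3,p6} by δ(·,a) → {p1,p3} and {p2,p6}.
Stable partition: {p4} | {p1,p3} | {p5} | {p7} | {p2,p6} — 5 equivalence classes.
State p3 belongs to the block {p1,p3}, which has 2 states.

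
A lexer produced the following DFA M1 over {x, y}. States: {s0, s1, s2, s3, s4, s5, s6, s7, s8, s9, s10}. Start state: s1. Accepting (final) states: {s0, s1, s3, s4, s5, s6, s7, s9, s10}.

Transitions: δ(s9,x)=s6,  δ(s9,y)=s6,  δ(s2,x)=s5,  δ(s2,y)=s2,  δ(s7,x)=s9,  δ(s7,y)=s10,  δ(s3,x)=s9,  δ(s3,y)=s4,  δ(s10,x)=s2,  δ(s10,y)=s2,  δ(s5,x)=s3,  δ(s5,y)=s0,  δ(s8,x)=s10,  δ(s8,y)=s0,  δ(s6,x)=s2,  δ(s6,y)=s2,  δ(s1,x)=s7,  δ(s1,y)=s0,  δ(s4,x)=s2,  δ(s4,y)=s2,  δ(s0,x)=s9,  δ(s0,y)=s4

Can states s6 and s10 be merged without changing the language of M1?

Reachable states from the start: {s0,s1,s2,s3,s4,s5,s6,s7,s9,s10}. Unreachable: {s8} — drop them.
Initial partition by acceptance: {s0,s1,s3,s4,s5,s6,s7,s9,s10} | {s2}.
Split {s0,s1,s3,s4,s5,s6,s7,s9,s10} by δ(·,x) → {s0,s1,s3,s5,s7,s9} and {s4,s6,s10}.
Split {s0,s1,s3,s5,s7,s9} by δ(·,x) → {s0,s1,s3,s5,s7} and {s9}.
Split {s0,s1,s3,s5,s7} by δ(·,x) → {s0,s3,s7} and {s1,s5}.
The partition is now stable with 5 blocks: {s0,s3,s7} | {s2} | {s4,s6,s10} | {s9} | {s1,s5}.
s6 and s10 lie in the same block of the stable partition, so they are equivalent — no string distinguishes them.

Yes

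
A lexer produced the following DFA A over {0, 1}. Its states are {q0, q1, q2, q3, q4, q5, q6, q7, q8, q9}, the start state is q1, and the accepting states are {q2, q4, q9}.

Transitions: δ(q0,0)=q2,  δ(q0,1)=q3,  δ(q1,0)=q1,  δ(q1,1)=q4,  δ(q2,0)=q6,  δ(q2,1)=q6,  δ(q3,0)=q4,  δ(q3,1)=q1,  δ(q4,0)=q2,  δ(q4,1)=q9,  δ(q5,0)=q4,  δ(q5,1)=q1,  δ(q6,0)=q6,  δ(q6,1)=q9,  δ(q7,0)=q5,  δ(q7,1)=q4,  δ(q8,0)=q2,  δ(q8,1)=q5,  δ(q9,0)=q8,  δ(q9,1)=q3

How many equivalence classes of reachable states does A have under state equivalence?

7

Reachable states from the start: {q1,q2,q3,q4,q5,q6,q8,q9}. Unreachable: {q0,q7} — drop them.
Initial partition by acceptance: {q2,q4,q9} | {q1,q3,q5,q6,q8}.
Refine {q2,q4,q9} on symbol 0: members go to different blocks, giving {q2,q9} and {q4}.
Refine {q1,q3,q5,q6,q8} on symbol 0: members go to different blocks, giving {q1,q6} and {q3,q5} and {q8}.
Refine {q2,q9} on symbol 0: members go to different blocks, giving {q2} and {q9}.
Split {q1,q6} by δ(·,1) → {q1} and {q6}.
The partition is now stable with 7 blocks: {q2} | {q1} | {q4} | {q3,q5} | {q8} | {q9} | {q6}.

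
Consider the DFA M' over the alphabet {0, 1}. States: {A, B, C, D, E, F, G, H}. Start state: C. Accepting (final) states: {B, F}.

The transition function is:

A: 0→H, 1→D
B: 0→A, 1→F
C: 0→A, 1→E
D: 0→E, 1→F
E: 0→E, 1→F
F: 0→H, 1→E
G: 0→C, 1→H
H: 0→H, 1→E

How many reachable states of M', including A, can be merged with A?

States {B,G} cannot be reached from the start state, so discard them.
Initial partition by acceptance: {F} | {A,C,D,E,H}.
Refine {A,C,D,E,H} on symbol 1: members go to different blocks, giving {A,C,H} and {D,E}.
The partition is now stable with 3 blocks: {F} | {A,C,H} | {D,E}.
The equivalence class containing A is {A,C,H}, of size 3.

3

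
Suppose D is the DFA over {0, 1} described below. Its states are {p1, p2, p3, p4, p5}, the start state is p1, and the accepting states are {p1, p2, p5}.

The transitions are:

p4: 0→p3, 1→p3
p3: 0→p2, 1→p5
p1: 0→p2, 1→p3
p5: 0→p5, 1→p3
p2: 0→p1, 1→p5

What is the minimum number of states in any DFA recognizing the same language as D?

4

Reachable states from the start: {p1,p2,p3,p5}. Unreachable: {p4} — drop them.
Initial partition by acceptance: {p1,p2,p5} | {p3}.
Refine {p1,p2,p5} on symbol 1: members go to different blocks, giving {p1,p5} and {p2}.
Split {p1,p5} by δ(·,0) → {p1} and {p5}.
No further refinement is possible. Final partition (4 blocks): {p1} | {p3} | {p2} | {p5}.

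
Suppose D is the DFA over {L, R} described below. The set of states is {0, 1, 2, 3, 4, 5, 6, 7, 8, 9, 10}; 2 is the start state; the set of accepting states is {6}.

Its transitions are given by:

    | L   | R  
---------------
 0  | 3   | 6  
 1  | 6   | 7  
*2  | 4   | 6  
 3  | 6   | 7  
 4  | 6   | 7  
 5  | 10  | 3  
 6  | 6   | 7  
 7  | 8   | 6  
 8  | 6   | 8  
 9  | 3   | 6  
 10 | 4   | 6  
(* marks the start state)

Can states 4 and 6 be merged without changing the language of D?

First remove the unreachable states {0,1,3,5,9,10}; 5 states remain.
Start with accepting vs non-accepting: {6} | {2,4,7,8}.
Split {2,4,7,8} by δ(·,L) → {2,7} and {4,8}.
Refine {4,8} on symbol R: members go to different blocks, giving {4} and {8}.
Refine {2,7} on symbol L: members go to different blocks, giving {2} and {7}.
The partition is now stable with 5 blocks: {6} | {2} | {4} | {8} | {7}.
4 and 6 end up in different blocks, so they are distinguishable. For instance, the string 'ε' is accepted from only 6.

No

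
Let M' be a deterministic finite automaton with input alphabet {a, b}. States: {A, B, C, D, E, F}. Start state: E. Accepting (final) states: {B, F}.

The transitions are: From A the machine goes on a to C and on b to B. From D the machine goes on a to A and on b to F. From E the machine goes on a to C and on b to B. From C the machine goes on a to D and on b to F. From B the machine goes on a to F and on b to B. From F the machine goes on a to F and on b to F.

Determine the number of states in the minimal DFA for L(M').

Every state is reachable, so we keep all 6.
Start with accepting vs non-accepting: {B,F} | {A,C,D,E}.
No further refinement is possible. Final partition (2 blocks): {B,F} | {A,C,D,E}.

2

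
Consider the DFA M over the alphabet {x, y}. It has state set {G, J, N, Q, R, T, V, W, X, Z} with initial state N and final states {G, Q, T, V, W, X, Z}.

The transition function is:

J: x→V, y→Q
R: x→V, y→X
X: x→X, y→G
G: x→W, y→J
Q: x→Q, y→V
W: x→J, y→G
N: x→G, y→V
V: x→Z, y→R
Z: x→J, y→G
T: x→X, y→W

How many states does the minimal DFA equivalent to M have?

5

States {T} cannot be reached from the start state, so discard them.
Initial partition by acceptance: {G,Q,V,W,X,Z} | {J,N,R}.
Refine {G,Q,V,W,X,Z} on symbol x: members go to different blocks, giving {G,Q,V,X} and {W,Z}.
On input x, block {G,Q,V,X} splits into {Q,X} and {G,V}.
On input y, block {J,N,R} splits into {J,R} and {N}.
The partition is now stable with 5 blocks: {Q,X} | {J,R} | {W,Z} | {G,V} | {N}.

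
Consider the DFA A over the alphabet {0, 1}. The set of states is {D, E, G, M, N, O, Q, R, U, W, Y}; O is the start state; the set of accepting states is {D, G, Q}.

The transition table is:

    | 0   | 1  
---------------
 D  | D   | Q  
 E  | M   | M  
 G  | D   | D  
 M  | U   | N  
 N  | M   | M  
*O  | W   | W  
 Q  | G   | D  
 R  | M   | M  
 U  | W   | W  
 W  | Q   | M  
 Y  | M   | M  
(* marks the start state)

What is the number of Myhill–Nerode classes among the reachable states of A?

5

States {E,R,Y} cannot be reached from the start state, so discard them.
Initial partition by acceptance: {D,G,Q} | {M,N,O,U,W}.
On input 0, block {M,N,O,U,W} splits into {M,N,O,U} and {W}.
Refine {M,N,O,U} on symbol 0: members go to different blocks, giving {M,N} and {O,U}.
Split {M,N} by δ(·,0) → {M} and {N}.
No further refinement is possible. Final partition (5 blocks): {D,G,Q} | {M} | {W} | {O,U} | {N}.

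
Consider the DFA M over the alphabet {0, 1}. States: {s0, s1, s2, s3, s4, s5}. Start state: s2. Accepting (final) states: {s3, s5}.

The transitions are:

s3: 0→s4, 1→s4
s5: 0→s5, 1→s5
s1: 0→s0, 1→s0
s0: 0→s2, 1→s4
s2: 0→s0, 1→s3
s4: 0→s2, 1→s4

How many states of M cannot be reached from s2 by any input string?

2

No path from s2 leads to s1, s5; the other 4 states are all reachable.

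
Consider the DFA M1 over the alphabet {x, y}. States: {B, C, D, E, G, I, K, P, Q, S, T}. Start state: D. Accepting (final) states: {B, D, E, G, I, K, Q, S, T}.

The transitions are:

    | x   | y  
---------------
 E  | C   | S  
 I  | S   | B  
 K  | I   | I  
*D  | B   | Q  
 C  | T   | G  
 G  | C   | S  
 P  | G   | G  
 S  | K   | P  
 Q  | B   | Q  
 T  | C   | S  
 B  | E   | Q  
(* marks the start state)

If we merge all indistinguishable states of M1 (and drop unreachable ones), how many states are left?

Every state is reachable, so we keep all 11.
P0 = {B,D,E,G,I,K,Q,S,T} | {C,P}.
Refine {B,D,E,G,I,K,Q,S,T} on symbol x: members go to different blocks, giving {B,D,I,K,Q,S} and {E,G,T}.
Split {B,D,I,K,Q,S} by δ(·,x) → {D,I,K,Q,S} and {B}.
Split {D,I,K,Q,S} by δ(·,x) → {I,K,S} and {D,Q}.
Split {I,K,S} by δ(·,y) → {S} and {K} and {I}.
Stable partition: {S} | {C,P} | {E,G,T} | {B} | {D,Q} | {K} | {I} — 7 equivalence classes.

7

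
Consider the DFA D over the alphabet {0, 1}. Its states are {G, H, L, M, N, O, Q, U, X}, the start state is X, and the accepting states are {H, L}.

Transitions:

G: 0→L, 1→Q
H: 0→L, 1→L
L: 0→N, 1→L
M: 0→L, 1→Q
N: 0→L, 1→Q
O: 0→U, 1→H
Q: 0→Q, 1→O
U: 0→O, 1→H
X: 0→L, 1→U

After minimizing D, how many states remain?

6

States {G,M} cannot be reached from the start state, so discard them.
Initial partition by acceptance: {H,L} | {N,O,Q,U,X}.
Refine {H,L} on symbol 0: members go to different blocks, giving {H} and {L}.
On input 0, block {N,O,Q,U,X} splits into {O,Q,U} and {N,X}.
Refine {O,Q,U} on symbol 1: members go to different blocks, giving {O,U} and {Q}.
On input 1, block {N,X} splits into {X} and {N}.
The partition is now stable with 6 blocks: {H} | {O,U} | {L} | {X} | {Q} | {N}.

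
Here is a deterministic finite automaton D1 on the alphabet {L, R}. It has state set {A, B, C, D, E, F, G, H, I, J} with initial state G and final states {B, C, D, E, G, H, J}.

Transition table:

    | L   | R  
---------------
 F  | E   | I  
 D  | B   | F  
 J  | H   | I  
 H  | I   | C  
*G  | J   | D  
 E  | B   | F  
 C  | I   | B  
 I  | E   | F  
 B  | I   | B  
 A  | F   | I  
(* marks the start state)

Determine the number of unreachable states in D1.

Starting at G and following transitions, the reachable set is {B, C, D, E, F, G, H, I, J}. That leaves A unreachable — 1 in total.

1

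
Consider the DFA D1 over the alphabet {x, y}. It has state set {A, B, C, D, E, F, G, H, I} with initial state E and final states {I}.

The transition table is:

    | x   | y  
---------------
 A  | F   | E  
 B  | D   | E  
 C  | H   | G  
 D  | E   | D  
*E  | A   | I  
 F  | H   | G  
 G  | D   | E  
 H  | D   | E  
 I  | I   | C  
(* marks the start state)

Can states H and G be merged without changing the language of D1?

States {B} cannot be reached from the start state, so discard them.
P0 = {I} | {A,C,D,E,F,G,H}.
Refine {A,C,D,E,F,G,H} on symbol y: members go to different blocks, giving {A,C,D,F,G,H} and {E}.
Split {A,C,D,F,G,H} by δ(·,x) → {A,C,F,G,H} and {D}.
On input x, block {A,C,F,G,H} splits into {A,C,F} and {G,H}.
Refine {A,C,F} on symbol x: members go to different blocks, giving {C,F} and {A}.
The partition is now stable with 6 blocks: {I} | {C,F} | {E} | {D} | {G,H} | {A}.
H and G lie in the same block of the stable partition, so they are equivalent — no string distinguishes them.

Yes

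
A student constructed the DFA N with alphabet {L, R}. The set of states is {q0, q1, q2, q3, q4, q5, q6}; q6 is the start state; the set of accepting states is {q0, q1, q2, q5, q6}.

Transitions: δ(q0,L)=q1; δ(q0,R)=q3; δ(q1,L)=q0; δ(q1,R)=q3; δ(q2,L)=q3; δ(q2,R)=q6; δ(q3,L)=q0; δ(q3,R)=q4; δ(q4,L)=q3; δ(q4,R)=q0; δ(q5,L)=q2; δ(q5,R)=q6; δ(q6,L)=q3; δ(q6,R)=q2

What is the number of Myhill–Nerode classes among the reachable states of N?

4

First remove the unreachable states {q5}; 6 states remain.
Initial partition by acceptance: {q0,q1,q2,q6} | {q3,q4}.
Refine {q0,q1,q2,q6} on symbol L: members go to different blocks, giving {q0,q1} and {q2,q6}.
Split {q3,q4} by δ(·,L) → {q3} and {q4}.
Stable partition: {q0,q1} | {q3} | {q2,q6} | {q4} — 4 equivalence classes.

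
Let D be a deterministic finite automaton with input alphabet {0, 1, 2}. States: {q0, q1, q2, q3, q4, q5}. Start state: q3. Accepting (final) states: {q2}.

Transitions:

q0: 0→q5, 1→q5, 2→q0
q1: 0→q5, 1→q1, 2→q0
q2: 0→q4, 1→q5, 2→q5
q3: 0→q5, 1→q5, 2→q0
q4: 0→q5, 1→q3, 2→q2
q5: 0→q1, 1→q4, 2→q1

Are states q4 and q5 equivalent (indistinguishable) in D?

All states are reachable from the start state.
Initial partition by acceptance: {q2} | {q0,q1,q3,q4,q5}.
Refine {q0,q1,q3,q4,q5} on symbol 2: members go to different blocks, giving {q0,q1,q3,q5} and {q4}.
On input 1, block {q0,q1,q3,q5} splits into {q0,q1,q3} and {q5}.
Refine {q0,q1,q3} on symbol 1: members go to different blocks, giving {q0,q3} and {q1}.
Stable partition: {q2} | {q0,q3} | {q4} | {q5} | {q1} — 5 equivalence classes.
q4 and q5 end up in different blocks, so they are distinguishable. For instance, the string '2' is accepted from only q4.

No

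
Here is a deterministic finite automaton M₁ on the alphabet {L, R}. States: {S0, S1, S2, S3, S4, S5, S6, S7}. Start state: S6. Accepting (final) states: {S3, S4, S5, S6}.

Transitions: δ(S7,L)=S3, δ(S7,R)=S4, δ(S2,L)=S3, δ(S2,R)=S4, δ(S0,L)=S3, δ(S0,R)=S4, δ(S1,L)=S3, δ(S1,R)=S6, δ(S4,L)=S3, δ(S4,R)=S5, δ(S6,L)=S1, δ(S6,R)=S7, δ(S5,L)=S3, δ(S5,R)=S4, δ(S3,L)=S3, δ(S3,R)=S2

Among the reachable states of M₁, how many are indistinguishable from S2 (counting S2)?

Reachable states from the start: {S1,S2,S3,S4,S5,S6,S7}. Unreachable: {S0} — drop them.
Initial partition by acceptance: {S3,S4,S5,S6} | {S1,S2,S7}.
Split {S3,S4,S5,S6} by δ(·,L) → {S3,S4,S5} and {S6}.
Refine {S3,S4,S5} on symbol R: members go to different blocks, giving {S4,S5} and {S3}.
Refine {S1,S2,S7} on symbol R: members go to different blocks, giving {S2,S7} and {S1}.
No further refinement is possible. Final partition (5 blocks): {S4,S5} | {S2,S7} | {S6} | {S3} | {S1}.
State S2 belongs to the block {S2,S7}, which has 2 states.

2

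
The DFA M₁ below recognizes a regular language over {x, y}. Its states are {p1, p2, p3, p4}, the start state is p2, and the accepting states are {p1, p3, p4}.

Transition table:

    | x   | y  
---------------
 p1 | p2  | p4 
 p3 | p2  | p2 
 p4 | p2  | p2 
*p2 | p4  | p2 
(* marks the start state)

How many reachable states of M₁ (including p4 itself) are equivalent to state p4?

First remove the unreachable states {p1,p3}; 2 states remain.
Start with accepting vs non-accepting: {p4} | {p2}.
No further refinement is possible. Final partition (2 blocks): {p4} | {p2}.
State p4 belongs to the block {p4}, which has 1 states.

1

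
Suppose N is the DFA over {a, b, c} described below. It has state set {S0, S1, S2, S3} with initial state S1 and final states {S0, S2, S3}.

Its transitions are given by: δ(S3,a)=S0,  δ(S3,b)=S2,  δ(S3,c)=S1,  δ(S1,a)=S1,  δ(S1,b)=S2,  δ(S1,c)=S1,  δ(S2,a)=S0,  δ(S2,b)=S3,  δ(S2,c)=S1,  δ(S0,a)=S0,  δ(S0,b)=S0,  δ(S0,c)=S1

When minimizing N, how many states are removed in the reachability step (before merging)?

0

A breadth-first search from the start state visits every state.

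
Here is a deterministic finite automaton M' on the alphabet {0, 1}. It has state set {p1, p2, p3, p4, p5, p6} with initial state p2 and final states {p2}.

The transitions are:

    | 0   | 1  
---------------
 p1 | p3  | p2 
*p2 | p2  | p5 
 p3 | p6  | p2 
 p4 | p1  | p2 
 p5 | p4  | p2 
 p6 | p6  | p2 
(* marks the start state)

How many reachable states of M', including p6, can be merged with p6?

Start with accepting vs non-accepting: {p2} | {p1,p3,p4,p5,p6}.
No further refinement is possible. Final partition (2 blocks): {p2} | {p1,p3,p4,p5,p6}.
The equivalence class containing p6 is {p1,p3,p4,p5,p6}, of size 5.

5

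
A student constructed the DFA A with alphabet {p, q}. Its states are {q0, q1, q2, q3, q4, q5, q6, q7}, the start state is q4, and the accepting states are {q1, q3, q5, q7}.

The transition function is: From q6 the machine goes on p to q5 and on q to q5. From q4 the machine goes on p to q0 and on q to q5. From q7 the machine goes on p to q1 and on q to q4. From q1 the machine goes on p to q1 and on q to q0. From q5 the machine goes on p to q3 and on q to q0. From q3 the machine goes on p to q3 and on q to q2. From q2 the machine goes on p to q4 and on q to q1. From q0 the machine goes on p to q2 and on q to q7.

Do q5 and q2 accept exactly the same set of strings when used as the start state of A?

No

States {q6} cannot be reached from the start state, so discard them.
P0 = {q1,q3,q5,q7} | {q0,q2,q4}.
The partition is now stable with 2 blocks: {q1,q3,q5,q7} | {q0,q2,q4}.
q5 and q2 end up in different blocks, so they are distinguishable. For instance, the string 'ε' is accepted from only q5.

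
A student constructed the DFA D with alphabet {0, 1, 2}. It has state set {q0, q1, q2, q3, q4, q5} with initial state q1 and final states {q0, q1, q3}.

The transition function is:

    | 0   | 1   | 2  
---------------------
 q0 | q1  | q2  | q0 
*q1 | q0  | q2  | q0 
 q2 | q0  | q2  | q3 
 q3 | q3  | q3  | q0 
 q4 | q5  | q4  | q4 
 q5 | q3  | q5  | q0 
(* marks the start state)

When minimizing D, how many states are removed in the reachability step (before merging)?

2

Starting at q1 and following transitions, the reachable set is {q0, q1, q2, q3}. That leaves q4, q5 unreachable — 2 in total.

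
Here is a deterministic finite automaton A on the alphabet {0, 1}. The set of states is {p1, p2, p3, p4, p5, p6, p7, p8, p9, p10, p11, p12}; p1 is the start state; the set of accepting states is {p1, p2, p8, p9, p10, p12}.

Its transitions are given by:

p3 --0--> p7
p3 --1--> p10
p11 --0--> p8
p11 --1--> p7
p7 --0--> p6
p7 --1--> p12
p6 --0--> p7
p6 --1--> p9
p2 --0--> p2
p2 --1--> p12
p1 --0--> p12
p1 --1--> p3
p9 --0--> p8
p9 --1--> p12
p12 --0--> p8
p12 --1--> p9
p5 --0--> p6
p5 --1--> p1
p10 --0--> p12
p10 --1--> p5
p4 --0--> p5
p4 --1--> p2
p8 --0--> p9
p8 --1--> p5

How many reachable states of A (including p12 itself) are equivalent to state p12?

States {p2,p4,p11} cannot be reached from the start state, so discard them.
Initial partition by acceptance: {p1,p8,p9,p10,p12} | {p3,p5,p6,p7}.
On input 1, block {p1,p8,p9,p10,p12} splits into {p1,p8,p10} and {p9,p12}.
Split {p3,p5,p6,p7} by δ(·,1) → {p3,p5} and {p6,p7}.
Stable partition: {p1,p8,p10} | {p3,p5} | {p9,p12} | {p6,p7} — 4 equivalence classes.
State p12 belongs to the block {p9,p12}, which has 2 states.

2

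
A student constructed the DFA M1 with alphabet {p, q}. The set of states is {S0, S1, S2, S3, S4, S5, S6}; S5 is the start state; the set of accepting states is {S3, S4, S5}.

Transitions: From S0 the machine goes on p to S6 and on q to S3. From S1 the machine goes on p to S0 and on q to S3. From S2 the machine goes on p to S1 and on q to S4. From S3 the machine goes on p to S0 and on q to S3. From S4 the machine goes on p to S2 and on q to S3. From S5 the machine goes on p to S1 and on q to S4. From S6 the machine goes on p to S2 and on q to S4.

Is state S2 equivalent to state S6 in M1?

Yes

Start with accepting vs non-accepting: {S3,S4,S5} | {S0,S1,S2,S6}.
The partition is now stable with 2 blocks: {S3,S4,S5} | {S0,S1,S2,S6}.
S2 and S6 lie in the same block of the stable partition, so they are equivalent — no string distinguishes them.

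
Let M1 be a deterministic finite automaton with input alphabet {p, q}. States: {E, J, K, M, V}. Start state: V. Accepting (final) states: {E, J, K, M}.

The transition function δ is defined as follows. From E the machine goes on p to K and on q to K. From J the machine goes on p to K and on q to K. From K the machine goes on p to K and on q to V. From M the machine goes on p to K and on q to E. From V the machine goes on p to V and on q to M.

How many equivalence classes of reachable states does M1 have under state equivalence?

4

First remove the unreachable states {J}; 4 states remain.
Initial partition by acceptance: {E,K,M} | {V}.
Split {E,K,M} by δ(·,q) → {E,M} and {K}.
Split {E,M} by δ(·,q) → {E} and {M}.
The partition is now stable with 4 blocks: {E} | {V} | {K} | {M}.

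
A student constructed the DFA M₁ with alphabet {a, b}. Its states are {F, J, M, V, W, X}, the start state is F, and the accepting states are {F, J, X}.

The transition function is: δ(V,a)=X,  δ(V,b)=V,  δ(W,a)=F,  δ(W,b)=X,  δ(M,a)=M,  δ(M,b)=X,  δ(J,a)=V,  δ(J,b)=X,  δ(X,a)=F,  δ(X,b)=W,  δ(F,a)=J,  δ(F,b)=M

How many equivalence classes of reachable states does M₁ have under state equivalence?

All states are reachable from the start state.
Start with accepting vs non-accepting: {F,J,X} | {M,V,W}.
On input a, block {F,J,X} splits into {F,X} and {J}.
Refine {F,X} on symbol a: members go to different blocks, giving {F} and {X}.
On input a, block {M,V,W} splits into {M} and {V} and {W}.
The partition is now stable with 6 blocks: {F} | {M} | {J} | {X} | {V} | {W}.

6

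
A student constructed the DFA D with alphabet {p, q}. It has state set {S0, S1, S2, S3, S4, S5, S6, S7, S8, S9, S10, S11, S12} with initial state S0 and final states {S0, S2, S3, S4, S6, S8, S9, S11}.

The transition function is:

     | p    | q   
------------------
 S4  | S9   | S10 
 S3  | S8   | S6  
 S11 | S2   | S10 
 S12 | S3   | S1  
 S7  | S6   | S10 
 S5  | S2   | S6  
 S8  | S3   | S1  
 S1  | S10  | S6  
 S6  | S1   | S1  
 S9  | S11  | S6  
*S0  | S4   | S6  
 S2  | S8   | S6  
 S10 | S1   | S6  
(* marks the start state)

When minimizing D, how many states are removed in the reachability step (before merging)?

No path from S0 leads to S5, S7, S12; the other 10 states are all reachable.

3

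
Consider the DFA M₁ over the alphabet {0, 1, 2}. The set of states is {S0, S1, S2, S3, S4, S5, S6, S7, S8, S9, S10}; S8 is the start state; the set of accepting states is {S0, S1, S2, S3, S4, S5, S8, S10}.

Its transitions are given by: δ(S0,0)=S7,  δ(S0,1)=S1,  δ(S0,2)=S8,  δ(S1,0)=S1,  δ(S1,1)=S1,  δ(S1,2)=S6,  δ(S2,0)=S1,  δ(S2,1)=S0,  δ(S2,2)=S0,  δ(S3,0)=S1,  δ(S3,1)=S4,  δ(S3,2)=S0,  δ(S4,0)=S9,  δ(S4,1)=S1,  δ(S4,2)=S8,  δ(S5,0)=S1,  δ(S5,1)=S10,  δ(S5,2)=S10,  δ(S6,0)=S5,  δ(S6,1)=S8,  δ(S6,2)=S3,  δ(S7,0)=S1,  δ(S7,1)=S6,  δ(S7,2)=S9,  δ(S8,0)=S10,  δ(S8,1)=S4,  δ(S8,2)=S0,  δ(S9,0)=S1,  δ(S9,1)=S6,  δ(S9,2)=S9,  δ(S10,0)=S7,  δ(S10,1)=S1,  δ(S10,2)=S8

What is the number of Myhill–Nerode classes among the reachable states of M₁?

6

States {S2} cannot be reached from the start state, so discard them.
P0 = {S0,S1,S3,S4,S5,S8,S10} | {S6,S7,S9}.
On input 0, block {S0,S1,S3,S4,S5,S8,S10} splits into {S1,S3,S5,S8} and {S0,S4,S10}.
On input 0, block {S1,S3,S5,S8} splits into {S1,S3,S5} and {S8}.
Refine {S1,S3,S5} on symbol 1: members go to different blocks, giving {S3,S5} and {S1}.
Refine {S6,S7,S9} on symbol 0: members go to different blocks, giving {S7,S9} and {S6}.
Stable partition: {S3,S5} | {S7,S9} | {S0,S4,S10} | {S8} | {S1} | {S6} — 6 equivalence classes.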